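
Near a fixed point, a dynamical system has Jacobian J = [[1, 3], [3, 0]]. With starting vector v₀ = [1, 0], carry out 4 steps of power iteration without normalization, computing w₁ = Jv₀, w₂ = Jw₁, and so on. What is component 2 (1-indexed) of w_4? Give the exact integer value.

w1 = Jv₀ = (1·1 + 3·0; 3·1 + 0·0) = (1, 3)
w2 = Jw1 = (1·1 + 3·3; 3·1 + 0·3) = (10, 3)
w3 = Jw2 = (19, 30)
w4 = Jw3 = (109, 57)
The requested component of w4 is 57.

57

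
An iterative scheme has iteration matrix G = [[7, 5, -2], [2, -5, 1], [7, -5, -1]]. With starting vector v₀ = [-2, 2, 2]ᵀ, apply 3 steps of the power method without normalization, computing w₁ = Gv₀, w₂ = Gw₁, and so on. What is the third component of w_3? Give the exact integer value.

-568

w1 = Gv₀ = (7·(-2) + 5·2 + (-2)·2; 2·(-2) + (-5)·2 + 1·2; 7·(-2) + (-5)·2 + (-1)·2) = (-8, -12, -26)
w2 = Gw1 = (7·(-8) + 5·(-12) + (-2)·(-26); 2·(-8) + (-5)·(-12) + 1·(-26); 7·(-8) + (-5)·(-12) + (-1)·(-26)) = (-64, 18, 30)
w3 = Gw2 = (-418, -188, -568)
The requested component of w3 is -568.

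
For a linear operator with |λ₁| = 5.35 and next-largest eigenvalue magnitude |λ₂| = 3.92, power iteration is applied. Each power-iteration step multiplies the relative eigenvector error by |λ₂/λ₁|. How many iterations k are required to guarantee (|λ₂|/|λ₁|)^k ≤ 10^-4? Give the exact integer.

|λ₂/λ₁| = 3.92/5.35 = 0.73271
Need k ≥ ln(10^-4) / ln(0.73271) = -9.2103 / -0.3110 ≈ 29.615
Smallest integer k satisfying the bound: 30

30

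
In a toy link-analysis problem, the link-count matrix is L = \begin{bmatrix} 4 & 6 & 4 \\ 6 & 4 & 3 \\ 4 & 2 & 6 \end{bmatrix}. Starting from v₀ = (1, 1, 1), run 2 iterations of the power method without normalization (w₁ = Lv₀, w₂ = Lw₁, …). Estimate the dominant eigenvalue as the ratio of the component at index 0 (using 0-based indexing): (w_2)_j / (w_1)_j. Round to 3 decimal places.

λ ≈ 13.000

w1 = Lv₀ = (4·1 + 6·1 + 4·1; 6·1 + 4·1 + 3·1; 4·1 + 2·1 + 6·1) = (14, 13, 12)
w2 = Lw1 = (4·14 + 6·13 + 4·12; 6·14 + 4·13 + 3·12; 4·14 + 2·13 + 6·12) = (182, 172, 154)
Ratio at component: 182 / 14 = 13.000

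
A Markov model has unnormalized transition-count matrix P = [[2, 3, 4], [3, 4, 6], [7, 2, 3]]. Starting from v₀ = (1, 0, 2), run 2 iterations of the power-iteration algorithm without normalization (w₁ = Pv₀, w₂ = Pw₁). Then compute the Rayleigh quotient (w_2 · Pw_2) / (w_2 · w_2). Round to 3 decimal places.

w1 = Pv₀ = (10, 15, 13)
w2 = Pw1 = (117, 168, 139)
Pw2 = (1294, 1857, 1572)
w2·Pw2 = 117·1294 + 168·1857 + 139·1572 = 681882; w2·w2 = 117·117 + 168·168 + 139·139 = 61234
λ ≈ 681882/61234 = 11.136

11.136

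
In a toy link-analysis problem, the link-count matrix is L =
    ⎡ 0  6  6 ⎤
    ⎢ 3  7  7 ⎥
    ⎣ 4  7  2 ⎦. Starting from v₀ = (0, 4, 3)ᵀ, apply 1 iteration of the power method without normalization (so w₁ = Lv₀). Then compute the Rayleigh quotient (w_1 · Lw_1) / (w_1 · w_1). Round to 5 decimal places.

w1 = Lv₀ = (42, 49, 34)
Lw1 = (498, 707, 579)
w1·Lw1 = 42·498 + 49·707 + 34·579 = 75245; w1·w1 = 42·42 + 49·49 + 34·34 = 5321
λ ≈ 75245/5321 = 14.14114

14.14114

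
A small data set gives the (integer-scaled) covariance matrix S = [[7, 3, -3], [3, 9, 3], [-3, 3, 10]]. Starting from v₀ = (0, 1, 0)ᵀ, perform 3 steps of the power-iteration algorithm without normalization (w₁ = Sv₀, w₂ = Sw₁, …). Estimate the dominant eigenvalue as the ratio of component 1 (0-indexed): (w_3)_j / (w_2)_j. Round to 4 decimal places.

w1 = Sv₀ = (7·0 + 3·1 + (-3)·0; 3·0 + 9·1 + 3·0; (-3)·0 + 3·1 + 10·0) = (3, 9, 3)
w2 = Sw1 = (7·3 + 3·9 + (-3)·3; 3·3 + 9·9 + 3·3; (-3)·3 + 3·9 + 10·3) = (39, 99, 48)
w3 = Sw2 = (426, 1152, 660)
Ratio at component: 1152 / 99 = 11.6364

11.6364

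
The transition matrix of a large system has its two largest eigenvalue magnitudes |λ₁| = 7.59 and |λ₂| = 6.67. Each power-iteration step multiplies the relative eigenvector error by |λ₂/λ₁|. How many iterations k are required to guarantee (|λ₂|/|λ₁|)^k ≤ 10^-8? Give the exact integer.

143

|λ₂/λ₁| = 6.67/7.59 = 0.87879
Need k ≥ ln(10^-8) / ln(0.87879) = -18.4207 / -0.1292 ≈ 142.562
Smallest integer k satisfying the bound: 143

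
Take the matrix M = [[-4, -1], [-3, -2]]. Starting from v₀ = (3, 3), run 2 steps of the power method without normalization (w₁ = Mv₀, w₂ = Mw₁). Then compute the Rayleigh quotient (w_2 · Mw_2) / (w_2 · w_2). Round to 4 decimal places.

w1 = Mv₀ = (-15, -15)
w2 = Mw1 = (75, 75)
Mw2 = (-375, -375)
w2·Mw2 = 75·(-375) + 75·(-375) = -56250; w2·w2 = 75·75 + 75·75 = 11250
λ ≈ -56250/11250 = -5.0000

λ ≈ -5.0000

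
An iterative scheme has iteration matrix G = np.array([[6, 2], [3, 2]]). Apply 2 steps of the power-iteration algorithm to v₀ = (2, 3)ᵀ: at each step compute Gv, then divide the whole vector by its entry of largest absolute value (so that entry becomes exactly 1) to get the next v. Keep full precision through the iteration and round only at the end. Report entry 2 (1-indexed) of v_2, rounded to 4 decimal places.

Gv0 = (18.00000, 12.00000); divide by 18.00000 → v1 = (1.00000, 0.66667)
Gv1 = (7.33333, 4.33333); divide by 7.33333 → v2 = (1.00000, 0.59091)
Requested entry of v2: 78/132 = 0.5909

0.5909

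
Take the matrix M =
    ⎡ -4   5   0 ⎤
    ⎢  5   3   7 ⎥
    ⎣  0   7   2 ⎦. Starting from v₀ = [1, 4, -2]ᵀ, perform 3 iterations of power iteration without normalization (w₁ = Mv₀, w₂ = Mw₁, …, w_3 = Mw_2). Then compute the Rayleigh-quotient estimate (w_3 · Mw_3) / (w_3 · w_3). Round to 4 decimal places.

6.3317

w1 = Mv₀ = ((-4)·1 + 5·4 + 0·(-2); 5·1 + 3·4 + 7·(-2); 0·1 + 7·4 + 2·(-2)) = (16, 3, 24)
w2 = Mw1 = ((-4)·16 + 5·3 + 0·24; 5·16 + 3·3 + 7·24; 0·16 + 7·3 + 2·24) = (-49, 257, 69)
w3 = Mw2 = (1481, 1009, 1937)
Mw3 = (-879, 23991, 10937)
w3·Mw3 = 1481·(-879) + 1009·23991 + 1937·10937 = 44090089; w3·w3 = 1481·1481 + 1009·1009 + 1937·1937 = 6963411
λ ≈ 44090089/6963411 = 6.3317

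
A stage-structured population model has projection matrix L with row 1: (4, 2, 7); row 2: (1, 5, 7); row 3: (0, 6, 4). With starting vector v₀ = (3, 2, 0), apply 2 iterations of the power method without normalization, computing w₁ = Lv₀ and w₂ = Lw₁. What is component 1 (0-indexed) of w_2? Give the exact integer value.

w1 = Lv₀ = (16, 13, 12)
w2 = Lw1 = (174, 165, 126)
The requested component of w2 is 165.

165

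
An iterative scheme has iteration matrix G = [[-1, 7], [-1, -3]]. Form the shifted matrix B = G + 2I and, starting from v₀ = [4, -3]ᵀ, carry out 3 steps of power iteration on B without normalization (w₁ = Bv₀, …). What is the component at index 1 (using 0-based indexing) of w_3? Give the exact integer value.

6

B = G + 2I has rows (1, 7); (-1, -1)
w1 = Bv₀ = (-17, -1)
w2 = Bw1 = (-24, 18)
w3 = Bw2 = (102, 6)
Requested component of w3: 6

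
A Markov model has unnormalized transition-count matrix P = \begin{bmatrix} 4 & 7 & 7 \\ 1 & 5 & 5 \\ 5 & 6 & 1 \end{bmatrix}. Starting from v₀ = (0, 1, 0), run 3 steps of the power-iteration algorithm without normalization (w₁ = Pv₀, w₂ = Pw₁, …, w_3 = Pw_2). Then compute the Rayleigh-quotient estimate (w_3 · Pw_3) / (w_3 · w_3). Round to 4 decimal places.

λ ≈ 12.9404

w1 = Pv₀ = (4·0 + 7·1 + 7·0; 1·0 + 5·1 + 5·0; 5·0 + 6·1 + 1·0) = (7, 5, 6)
w2 = Pw1 = (4·7 + 7·5 + 7·6; 1·7 + 5·5 + 5·6; 5·7 + 6·5 + 1·6) = (105, 62, 71)
w3 = Pw2 = (1351, 770, 968)
Pw3 = (17570, 10041, 12343)
w3·Pw3 = 1351·17570 + 770·10041 + 968·12343 = 43416664; w3·w3 = 1351·1351 + 770·770 + 968·968 = 3355125
λ ≈ 43416664/3355125 = 12.9404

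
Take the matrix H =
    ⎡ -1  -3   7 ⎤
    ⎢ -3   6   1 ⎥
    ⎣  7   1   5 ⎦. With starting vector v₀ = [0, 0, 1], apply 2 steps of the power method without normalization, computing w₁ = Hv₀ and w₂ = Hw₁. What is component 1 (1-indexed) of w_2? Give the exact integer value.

w1 = Hv₀ = ((-1)·0 + (-3)·0 + 7·1; (-3)·0 + 6·0 + 1·1; 7·0 + 1·0 + 5·1) = (7, 1, 5)
w2 = Hw1 = ((-1)·7 + (-3)·1 + 7·5; (-3)·7 + 6·1 + 1·5; 7·7 + 1·1 + 5·5) = (25, -10, 75)
The requested component of w2 is 25.

25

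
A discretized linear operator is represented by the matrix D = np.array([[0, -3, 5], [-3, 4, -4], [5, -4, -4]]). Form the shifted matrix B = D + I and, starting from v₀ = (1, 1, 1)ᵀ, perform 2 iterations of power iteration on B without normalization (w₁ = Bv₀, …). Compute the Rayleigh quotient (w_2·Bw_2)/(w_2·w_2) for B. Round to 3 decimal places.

B = D + I has rows (1, -3, 5); (-3, 5, -4); (5, -4, -3)
w1 = Bv₀ = (3, -2, -2)
w2 = Bw1 = (-1, -11, 29)
Bw2 = (177, -168, -48)
w2·Bw2 = 279; w2·w2 = 963; μ ≈ 279/963 = 0.290

0.290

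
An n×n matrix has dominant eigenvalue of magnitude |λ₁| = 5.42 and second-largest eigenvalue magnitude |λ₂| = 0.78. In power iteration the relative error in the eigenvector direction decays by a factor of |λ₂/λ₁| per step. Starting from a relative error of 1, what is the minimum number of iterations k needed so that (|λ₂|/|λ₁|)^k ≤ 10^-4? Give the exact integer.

5

|λ₂/λ₁| = 0.78/5.42 = 0.14391
Need k ≥ ln(10^-4) / ln(0.14391) = -9.2103 / -1.9386 ≈ 4.751
Smallest integer k satisfying the bound: 5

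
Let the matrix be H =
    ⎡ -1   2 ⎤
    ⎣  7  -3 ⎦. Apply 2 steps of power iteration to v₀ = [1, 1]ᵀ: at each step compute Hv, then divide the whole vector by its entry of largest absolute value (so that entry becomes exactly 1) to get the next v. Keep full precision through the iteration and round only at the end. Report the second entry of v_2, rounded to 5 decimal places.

Hv0 = (1.000000, 4.000000); divide by 4.000000 → v1 = (0.250000, 1.000000)
Hv1 = (1.750000, -1.250000); divide by 1.750000 → v2 = (1.000000, -0.714286)
Requested entry of v2: -5/7 = -0.71429

-0.71429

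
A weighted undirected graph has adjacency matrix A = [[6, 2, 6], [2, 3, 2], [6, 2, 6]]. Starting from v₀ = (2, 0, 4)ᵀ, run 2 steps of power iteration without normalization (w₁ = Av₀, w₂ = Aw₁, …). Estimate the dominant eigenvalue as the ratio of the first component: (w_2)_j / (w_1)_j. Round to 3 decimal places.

w1 = Av₀ = (36, 12, 36)
w2 = Aw1 = (456, 180, 456)
Ratio at component: 456 / 36 = 12.667

λ ≈ 12.667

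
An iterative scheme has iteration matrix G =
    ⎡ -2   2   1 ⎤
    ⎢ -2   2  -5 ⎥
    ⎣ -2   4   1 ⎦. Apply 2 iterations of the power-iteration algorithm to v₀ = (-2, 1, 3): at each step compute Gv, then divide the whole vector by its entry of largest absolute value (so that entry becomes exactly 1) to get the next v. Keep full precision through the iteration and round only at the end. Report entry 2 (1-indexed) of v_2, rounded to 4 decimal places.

Gv0 = (9.00000, -9.00000, 11.00000); divide by 11.00000 → v1 = (0.81818, -0.81818, 1.00000)
Gv1 = (-2.27273, -8.27273, -3.90909); divide by -8.27273 → v2 = (0.27473, 1.00000, 0.47253)
Requested entry of v2: -91/-91 = 1.0000

1.0000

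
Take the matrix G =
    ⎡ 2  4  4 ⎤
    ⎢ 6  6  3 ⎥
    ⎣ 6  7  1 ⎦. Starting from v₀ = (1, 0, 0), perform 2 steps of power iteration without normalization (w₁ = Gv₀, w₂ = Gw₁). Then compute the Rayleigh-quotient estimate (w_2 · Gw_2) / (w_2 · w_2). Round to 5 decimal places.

w1 = Gv₀ = (2·1 + 4·0 + 4·0; 6·1 + 6·0 + 3·0; 6·1 + 7·0 + 1·0) = (2, 6, 6)
w2 = Gw1 = (2·2 + 4·6 + 4·6; 6·2 + 6·6 + 3·6; 6·2 + 7·6 + 1·6) = (52, 66, 60)
Gw2 = (608, 888, 834)
w2·Gw2 = 52·608 + 66·888 + 60·834 = 140264; w2·w2 = 52·52 + 66·66 + 60·60 = 10660
λ ≈ 140264/10660 = 13.15797

13.15797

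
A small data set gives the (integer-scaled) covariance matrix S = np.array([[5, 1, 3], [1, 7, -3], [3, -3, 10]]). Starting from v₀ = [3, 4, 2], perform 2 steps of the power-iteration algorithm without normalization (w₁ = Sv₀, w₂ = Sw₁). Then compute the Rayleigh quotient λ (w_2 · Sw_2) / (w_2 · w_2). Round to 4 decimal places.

λ ≈ 8.2987

w1 = Sv₀ = (25, 25, 17)
w2 = Sw1 = (201, 149, 170)
Sw2 = (1664, 734, 1856)
w2·Sw2 = 201·1664 + 149·734 + 170·1856 = 759350; w2·w2 = 201·201 + 149·149 + 170·170 = 91502
λ ≈ 759350/91502 = 8.2987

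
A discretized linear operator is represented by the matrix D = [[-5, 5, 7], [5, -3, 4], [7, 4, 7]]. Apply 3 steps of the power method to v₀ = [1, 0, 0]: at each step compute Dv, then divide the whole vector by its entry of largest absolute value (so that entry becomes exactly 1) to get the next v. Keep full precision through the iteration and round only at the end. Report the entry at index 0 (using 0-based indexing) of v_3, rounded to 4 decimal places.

-0.3590

Dv0 = (-5.00000, 5.00000, 7.00000); divide by 7.00000 → v1 = (-0.71429, 0.71429, 1.00000)
Dv1 = (14.14286, -1.71429, 4.85714); divide by 14.14286 → v2 = (1.00000, -0.12121, 0.34343)
Dv2 = (-3.20202, 6.73737, 8.91919); divide by 8.91919 → v3 = (-0.35900, 0.75538, 1.00000)
Requested entry of v3: -317/883 = -0.3590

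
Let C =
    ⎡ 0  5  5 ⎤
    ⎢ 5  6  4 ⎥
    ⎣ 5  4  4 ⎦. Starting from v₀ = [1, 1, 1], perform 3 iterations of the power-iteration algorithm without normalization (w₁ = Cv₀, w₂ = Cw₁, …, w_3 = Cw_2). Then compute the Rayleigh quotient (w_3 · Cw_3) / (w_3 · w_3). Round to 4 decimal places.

λ ≈ 12.9458

w1 = Cv₀ = (0·1 + 5·1 + 5·1; 5·1 + 6·1 + 4·1; 5·1 + 4·1 + 4·1) = (10, 15, 13)
w2 = Cw1 = (0·10 + 5·15 + 5·13; 5·10 + 6·15 + 4·13; 5·10 + 4·15 + 4·13) = (140, 192, 162)
w3 = Cw2 = (1770, 2500, 2116)
Cw3 = (23080, 32314, 27314)
w3·Cw3 = 1770·23080 + 2500·32314 + 2116·27314 = 179433024; w3·w3 = 1770·1770 + 2500·2500 + 2116·2116 = 13860356
λ ≈ 179433024/13860356 = 12.9458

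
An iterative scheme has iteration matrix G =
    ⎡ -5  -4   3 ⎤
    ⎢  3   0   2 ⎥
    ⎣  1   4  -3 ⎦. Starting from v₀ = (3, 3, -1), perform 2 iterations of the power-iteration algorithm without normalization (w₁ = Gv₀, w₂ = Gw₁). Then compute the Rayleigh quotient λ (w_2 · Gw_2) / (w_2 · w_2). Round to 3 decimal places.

w1 = Gv₀ = ((-5)·3 + (-4)·3 + 3·(-1); 3·3 + 0·3 + 2·(-1); 1·3 + 4·3 + (-3)·(-1)) = (-30, 7, 18)
w2 = Gw1 = ((-5)·(-30) + (-4)·7 + 3·18; 3·(-30) + 0·7 + 2·18; 1·(-30) + 4·7 + (-3)·18) = (176, -54, -56)
Gw2 = (-832, 416, 128)
w2·Gw2 = 176·(-832) + (-54)·416 + (-56)·128 = -176064; w2·w2 = 176·176 + (-54)·(-54) + (-56)·(-56) = 37028
λ ≈ -176064/37028 = -4.755

λ ≈ -4.755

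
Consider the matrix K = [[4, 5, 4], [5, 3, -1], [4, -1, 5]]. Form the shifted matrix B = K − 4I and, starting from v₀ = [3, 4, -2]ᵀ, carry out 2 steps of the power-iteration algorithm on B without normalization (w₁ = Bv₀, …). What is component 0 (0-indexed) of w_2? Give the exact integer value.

B = K − 4I has rows (0, 5, 4); (5, -1, -1); (4, -1, 1)
w1 = Bv₀ = (0·3 + 5·4 + 4·(-2); 5·3 + (-1)·4 + (-1)·(-2); 4·3 + (-1)·4 + 1·(-2)) = (12, 13, 6)
w2 = Bw1 = (0·12 + 5·13 + 4·6; 5·12 + (-1)·13 + (-1)·6; 4·12 + (-1)·13 + 1·6) = (89, 41, 41)
Requested component of w2: 89

89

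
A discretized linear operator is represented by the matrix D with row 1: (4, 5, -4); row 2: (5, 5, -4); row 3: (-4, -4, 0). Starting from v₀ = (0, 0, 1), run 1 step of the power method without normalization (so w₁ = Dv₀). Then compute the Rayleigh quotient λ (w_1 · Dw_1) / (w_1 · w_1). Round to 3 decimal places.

w1 = Dv₀ = (4·0 + 5·0 + (-4)·1; 5·0 + 5·0 + (-4)·1; (-4)·0 + (-4)·0 + 0·1) = (-4, -4, 0)
Dw1 = (-36, -40, 32)
w1·Dw1 = (-4)·(-36) + (-4)·(-40) + 0·32 = 304; w1·w1 = (-4)·(-4) + (-4)·(-4) + 0·0 = 32
λ ≈ 304/32 = 9.500

9.500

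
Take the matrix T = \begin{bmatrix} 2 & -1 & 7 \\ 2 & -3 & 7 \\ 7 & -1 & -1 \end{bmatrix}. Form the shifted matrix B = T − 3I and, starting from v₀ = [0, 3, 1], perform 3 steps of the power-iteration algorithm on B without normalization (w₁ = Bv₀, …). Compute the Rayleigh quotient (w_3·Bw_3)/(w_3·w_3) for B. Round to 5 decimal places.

-10.46122

B = T − 3I has rows (-1, -1, 7); (2, -6, 7); (7, -1, -4)
w1 = Bv₀ = ((-1)·0 + (-1)·3 + 7·1; 2·0 + (-6)·3 + 7·1; 7·0 + (-1)·3 + (-4)·1) = (4, -11, -7)
w2 = Bw1 = ((-1)·4 + (-1)·(-11) + 7·(-7); 2·4 + (-6)·(-11) + 7·(-7); 7·4 + (-1)·(-11) + (-4)·(-7)) = (-42, 25, 67)
w3 = Bw2 = (486, 235, -587)
Bw3 = (-4830, -4547, 5515)
w3·Bw3 = -6653230; w3·w3 = 635990; μ ≈ -6653230/635990 = -10.46122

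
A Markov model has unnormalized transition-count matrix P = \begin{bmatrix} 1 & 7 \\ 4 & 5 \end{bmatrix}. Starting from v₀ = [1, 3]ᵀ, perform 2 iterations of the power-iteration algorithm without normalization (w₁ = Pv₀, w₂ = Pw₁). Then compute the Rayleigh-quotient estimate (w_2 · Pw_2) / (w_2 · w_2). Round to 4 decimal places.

8.7541

w1 = Pv₀ = (22, 19)
w2 = Pw1 = (155, 183)
Pw2 = (1436, 1535)
w2·Pw2 = 155·1436 + 183·1535 = 503485; w2·w2 = 155·155 + 183·183 = 57514
λ ≈ 503485/57514 = 8.7541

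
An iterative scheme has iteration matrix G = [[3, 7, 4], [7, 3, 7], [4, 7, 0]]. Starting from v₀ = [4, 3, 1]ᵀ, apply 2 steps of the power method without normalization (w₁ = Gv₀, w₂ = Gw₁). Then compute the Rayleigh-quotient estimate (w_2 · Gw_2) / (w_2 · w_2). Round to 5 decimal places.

w1 = Gv₀ = (3·4 + 7·3 + 4·1; 7·4 + 3·3 + 7·1; 4·4 + 7·3 + 0·1) = (37, 44, 37)
w2 = Gw1 = (3·37 + 7·44 + 4·37; 7·37 + 3·44 + 7·37; 4·37 + 7·44 + 0·37) = (567, 650, 456)
Gw2 = (8075, 9111, 6818)
w2·Gw2 = 567·8075 + 650·9111 + 456·6818 = 13609683; w2·w2 = 567·567 + 650·650 + 456·456 = 951925
λ ≈ 13609683/951925 = 14.29701

14.29701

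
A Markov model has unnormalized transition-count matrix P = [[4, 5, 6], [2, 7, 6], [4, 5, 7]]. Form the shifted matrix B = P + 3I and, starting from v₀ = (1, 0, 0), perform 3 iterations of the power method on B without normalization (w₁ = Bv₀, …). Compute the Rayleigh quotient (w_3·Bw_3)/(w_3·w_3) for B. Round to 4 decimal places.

18.3128

B = P + 3I has rows (7, 5, 6); (2, 10, 6); (4, 5, 10)
w1 = Bv₀ = (7, 2, 4)
w2 = Bw1 = (83, 58, 78)
w3 = Bw2 = (1339, 1214, 1402)
Bw3 = (23855, 23230, 25446)
w3·Bw3 = 95818357; w3·w3 = 5232321; μ ≈ 95818357/5232321 = 18.3128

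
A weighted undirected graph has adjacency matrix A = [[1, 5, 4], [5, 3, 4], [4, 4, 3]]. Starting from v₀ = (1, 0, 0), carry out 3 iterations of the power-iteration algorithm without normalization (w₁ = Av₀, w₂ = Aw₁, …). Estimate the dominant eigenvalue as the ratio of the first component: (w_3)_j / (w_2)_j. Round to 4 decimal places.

w1 = Av₀ = (1·1 + 5·0 + 4·0; 5·1 + 3·0 + 4·0; 4·1 + 4·0 + 3·0) = (1, 5, 4)
w2 = Aw1 = (1·1 + 5·5 + 4·4; 5·1 + 3·5 + 4·4; 4·1 + 4·5 + 3·4) = (42, 36, 36)
w3 = Aw2 = (366, 462, 420)
Ratio at component: 366 / 42 = 8.7143

8.7143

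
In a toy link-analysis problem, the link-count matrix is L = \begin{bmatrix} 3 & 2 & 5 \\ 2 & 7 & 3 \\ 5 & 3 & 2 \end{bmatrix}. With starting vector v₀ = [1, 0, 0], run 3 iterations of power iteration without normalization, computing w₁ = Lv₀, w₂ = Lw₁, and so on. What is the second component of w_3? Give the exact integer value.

w1 = Lv₀ = (3·1 + 2·0 + 5·0; 2·1 + 7·0 + 3·0; 5·1 + 3·0 + 2·0) = (3, 2, 5)
w2 = Lw1 = (3·3 + 2·2 + 5·5; 2·3 + 7·2 + 3·5; 5·3 + 3·2 + 2·5) = (38, 35, 31)
w3 = Lw2 = (339, 414, 357)
The requested component of w3 is 414.

414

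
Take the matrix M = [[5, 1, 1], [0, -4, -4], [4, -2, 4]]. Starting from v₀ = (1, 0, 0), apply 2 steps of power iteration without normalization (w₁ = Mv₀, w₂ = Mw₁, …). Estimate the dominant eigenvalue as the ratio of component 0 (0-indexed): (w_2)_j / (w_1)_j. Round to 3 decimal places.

w1 = Mv₀ = (5·1 + 1·0 + 1·0; 0·1 + (-4)·0 + (-4)·0; 4·1 + (-2)·0 + 4·0) = (5, 0, 4)
w2 = Mw1 = (5·5 + 1·0 + 1·4; 0·5 + (-4)·0 + (-4)·4; 4·5 + (-2)·0 + 4·4) = (29, -16, 36)
Ratio at component: 29 / 5 = 5.800

λ ≈ 5.800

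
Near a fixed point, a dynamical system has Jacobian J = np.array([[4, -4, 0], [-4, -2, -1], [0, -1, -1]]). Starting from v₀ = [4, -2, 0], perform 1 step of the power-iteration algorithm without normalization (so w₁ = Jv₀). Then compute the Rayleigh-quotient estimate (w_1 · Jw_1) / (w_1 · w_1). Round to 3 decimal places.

6.028

w1 = Jv₀ = (24, -12, 2)
Jw1 = (144, -74, 10)
w1·Jw1 = 24·144 + (-12)·(-74) + 2·10 = 4364; w1·w1 = 24·24 + (-12)·(-12) + 2·2 = 724
λ ≈ 4364/724 = 6.028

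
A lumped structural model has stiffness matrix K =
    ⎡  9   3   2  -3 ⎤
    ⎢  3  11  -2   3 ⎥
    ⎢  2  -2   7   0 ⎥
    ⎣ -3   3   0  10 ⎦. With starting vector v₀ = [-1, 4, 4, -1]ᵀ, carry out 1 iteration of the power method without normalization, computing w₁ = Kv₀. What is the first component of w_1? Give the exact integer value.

w1 = Kv₀ = (9·(-1) + 3·4 + 2·4 + (-3)·(-1); 3·(-1) + 11·4 + (-2)·4 + 3·(-1); 2·(-1) + (-2)·4 + 7·4 + 0·(-1); (-3)·(-1) + 3·4 + 0·4 + 10·(-1)) = (14, 30, 18, 5)
The requested component of w1 is 14.

14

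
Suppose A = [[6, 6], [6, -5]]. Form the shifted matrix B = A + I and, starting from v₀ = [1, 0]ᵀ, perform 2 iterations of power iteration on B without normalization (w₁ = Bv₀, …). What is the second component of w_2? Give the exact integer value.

B = A + I has rows (7, 6); (6, -4)
w1 = Bv₀ = (7·1 + 6·0; 6·1 + (-4)·0) = (7, 6)
w2 = Bw1 = (7·7 + 6·6; 6·7 + (-4)·6) = (85, 18)
Requested component of w2: 18

18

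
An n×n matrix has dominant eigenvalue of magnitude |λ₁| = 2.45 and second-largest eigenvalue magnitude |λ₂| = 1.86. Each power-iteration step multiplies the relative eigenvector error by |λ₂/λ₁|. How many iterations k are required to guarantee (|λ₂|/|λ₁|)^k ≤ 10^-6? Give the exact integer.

|λ₂/λ₁| = 1.86/2.45 = 0.75918
Need k ≥ ln(10^-6) / ln(0.75918) = -13.8155 / -0.2755 ≈ 50.145
Smallest integer k satisfying the bound: 51

51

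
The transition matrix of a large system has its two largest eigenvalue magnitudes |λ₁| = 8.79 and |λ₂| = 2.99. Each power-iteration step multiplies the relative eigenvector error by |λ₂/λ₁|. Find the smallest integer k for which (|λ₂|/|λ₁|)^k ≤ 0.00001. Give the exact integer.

11

|λ₂/λ₁| = 2.99/8.79 = 0.34016
Need k ≥ ln(0.00001) / ln(0.34016) = -11.5129 / -1.0783 ≈ 10.677
Smallest integer k satisfying the bound: 11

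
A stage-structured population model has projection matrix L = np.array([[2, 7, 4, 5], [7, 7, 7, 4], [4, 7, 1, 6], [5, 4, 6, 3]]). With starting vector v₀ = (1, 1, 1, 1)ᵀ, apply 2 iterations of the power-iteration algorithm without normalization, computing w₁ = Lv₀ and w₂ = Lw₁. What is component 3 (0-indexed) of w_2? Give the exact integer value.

w1 = Lv₀ = (2·1 + 7·1 + 4·1 + 5·1; 7·1 + 7·1 + 7·1 + 4·1; 4·1 + 7·1 + 1·1 + 6·1; 5·1 + 4·1 + 6·1 + 3·1) = (18, 25, 18, 18)
w2 = Lw1 = (2·18 + 7·25 + 4·18 + 5·18; 7·18 + 7·25 + 7·18 + 4·18; 4·18 + 7·25 + 1·18 + 6·18; 5·18 + 4·25 + 6·18 + 3·18) = (373, 499, 373, 352)
The requested component of w2 is 352.

352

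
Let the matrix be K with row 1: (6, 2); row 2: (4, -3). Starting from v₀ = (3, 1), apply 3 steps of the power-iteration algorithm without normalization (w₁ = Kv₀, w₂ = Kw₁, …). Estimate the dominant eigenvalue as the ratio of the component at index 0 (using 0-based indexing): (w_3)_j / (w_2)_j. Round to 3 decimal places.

w1 = Kv₀ = (6·3 + 2·1; 4·3 + (-3)·1) = (20, 9)
w2 = Kw1 = (6·20 + 2·9; 4·20 + (-3)·9) = (138, 53)
w3 = Kw2 = (934, 393)
Ratio at component: 934 / 138 = 6.768

6.768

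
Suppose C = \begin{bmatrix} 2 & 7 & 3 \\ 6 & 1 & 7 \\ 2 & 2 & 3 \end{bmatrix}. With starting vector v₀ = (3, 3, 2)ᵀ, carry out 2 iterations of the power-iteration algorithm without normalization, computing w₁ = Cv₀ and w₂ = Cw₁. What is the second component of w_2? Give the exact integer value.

w1 = Cv₀ = (33, 35, 18)
w2 = Cw1 = (365, 359, 190)
The requested component of w2 is 359.

359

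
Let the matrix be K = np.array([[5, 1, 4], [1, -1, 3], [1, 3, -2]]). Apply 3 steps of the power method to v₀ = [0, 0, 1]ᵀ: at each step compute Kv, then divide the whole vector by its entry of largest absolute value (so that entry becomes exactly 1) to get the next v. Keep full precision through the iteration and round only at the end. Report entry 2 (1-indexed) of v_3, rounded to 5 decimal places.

Kv0 = (4.000000, 3.000000, -2.000000); divide by 4.000000 → v1 = (1.000000, 0.750000, -0.500000)
Kv1 = (3.750000, -1.250000, 4.250000); divide by 4.250000 → v2 = (0.882353, -0.294118, 1.000000)
Kv2 = (8.117647, 4.176471, -2.000000); divide by 8.117647 → v3 = (1.000000, 0.514493, -0.246377)
Requested entry of v3: 71/138 = 0.51449

0.51449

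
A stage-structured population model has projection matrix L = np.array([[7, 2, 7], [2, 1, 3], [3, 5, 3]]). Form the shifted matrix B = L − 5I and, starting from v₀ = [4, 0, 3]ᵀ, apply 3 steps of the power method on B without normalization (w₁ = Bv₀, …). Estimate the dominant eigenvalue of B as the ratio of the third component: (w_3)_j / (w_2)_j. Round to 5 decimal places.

0.76250

B = L − 5I has rows (2, 2, 7); (2, -4, 3); (3, 5, -2)
w1 = Bv₀ = (2·4 + 2·0 + 7·3; 2·4 + (-4)·0 + 3·3; 3·4 + 5·0 + (-2)·3) = (29, 17, 6)
w2 = Bw1 = (2·29 + 2·17 + 7·6; 2·29 + (-4)·17 + 3·6; 3·29 + 5·17 + (-2)·6) = (134, 8, 160)
w3 = Bw2 = (1404, 716, 122)
Ratio: 122/160 = 0.76250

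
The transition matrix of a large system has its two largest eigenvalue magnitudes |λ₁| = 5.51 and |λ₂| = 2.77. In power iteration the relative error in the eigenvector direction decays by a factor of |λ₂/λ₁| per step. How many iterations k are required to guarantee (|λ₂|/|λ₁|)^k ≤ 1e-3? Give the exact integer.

|λ₂/λ₁| = 2.77/5.51 = 0.50272
Need k ≥ ln(1e-3) / ln(0.50272) = -6.9078 / -0.6877 ≈ 10.044
Smallest integer k satisfying the bound: 11

11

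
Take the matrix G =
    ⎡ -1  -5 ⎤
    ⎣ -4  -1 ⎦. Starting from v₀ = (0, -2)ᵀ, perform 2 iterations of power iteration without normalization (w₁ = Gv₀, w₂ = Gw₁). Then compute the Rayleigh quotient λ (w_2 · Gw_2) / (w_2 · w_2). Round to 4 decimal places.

w1 = Gv₀ = (10, 2)
w2 = Gw1 = (-20, -42)
Gw2 = (230, 122)
w2·Gw2 = (-20)·230 + (-42)·122 = -9724; w2·w2 = (-20)·(-20) + (-42)·(-42) = 2164
λ ≈ -9724/2164 = -4.4935

-4.4935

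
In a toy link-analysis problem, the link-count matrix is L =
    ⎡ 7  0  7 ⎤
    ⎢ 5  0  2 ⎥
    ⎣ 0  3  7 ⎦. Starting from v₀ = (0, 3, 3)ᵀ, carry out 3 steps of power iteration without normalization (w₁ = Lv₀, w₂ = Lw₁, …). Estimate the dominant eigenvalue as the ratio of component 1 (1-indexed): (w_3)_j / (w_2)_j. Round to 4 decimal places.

λ ≈ 11.4706

w1 = Lv₀ = (21, 6, 30)
w2 = Lw1 = (357, 165, 228)
w3 = Lw2 = (4095, 2241, 2091)
Ratio at component: 4095 / 357 = 11.4706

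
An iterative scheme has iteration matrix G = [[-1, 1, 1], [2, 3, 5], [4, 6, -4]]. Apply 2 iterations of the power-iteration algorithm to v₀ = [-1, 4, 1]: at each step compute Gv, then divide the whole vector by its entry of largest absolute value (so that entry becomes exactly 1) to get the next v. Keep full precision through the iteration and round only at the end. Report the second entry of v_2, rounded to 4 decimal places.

Gv0 = (6.00000, 15.00000, 16.00000); divide by 16.00000 → v1 = (0.37500, 0.93750, 1.00000)
Gv1 = (1.56250, 8.56250, 3.12500); divide by 8.56250 → v2 = (0.18248, 1.00000, 0.36496)
Requested entry of v2: 137/137 = 1.0000

1.0000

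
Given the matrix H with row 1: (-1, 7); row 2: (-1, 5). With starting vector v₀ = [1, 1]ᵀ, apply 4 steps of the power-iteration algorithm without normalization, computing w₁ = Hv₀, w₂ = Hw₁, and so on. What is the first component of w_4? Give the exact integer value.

260

w1 = Hv₀ = ((-1)·1 + 7·1; (-1)·1 + 5·1) = (6, 4)
w2 = Hw1 = ((-1)·6 + 7·4; (-1)·6 + 5·4) = (22, 14)
w3 = Hw2 = (76, 48)
w4 = Hw3 = (260, 164)
The requested component of w4 is 260.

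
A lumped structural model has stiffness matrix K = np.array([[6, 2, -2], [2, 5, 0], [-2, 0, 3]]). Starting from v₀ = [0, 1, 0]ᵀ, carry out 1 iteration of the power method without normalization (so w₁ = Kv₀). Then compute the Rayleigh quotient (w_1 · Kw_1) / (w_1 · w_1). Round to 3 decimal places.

w1 = Kv₀ = (2, 5, 0)
Kw1 = (22, 29, -4)
w1·Kw1 = 2·22 + 5·29 + 0·(-4) = 189; w1·w1 = 2·2 + 5·5 + 0·0 = 29
λ ≈ 189/29 = 6.517

λ ≈ 6.517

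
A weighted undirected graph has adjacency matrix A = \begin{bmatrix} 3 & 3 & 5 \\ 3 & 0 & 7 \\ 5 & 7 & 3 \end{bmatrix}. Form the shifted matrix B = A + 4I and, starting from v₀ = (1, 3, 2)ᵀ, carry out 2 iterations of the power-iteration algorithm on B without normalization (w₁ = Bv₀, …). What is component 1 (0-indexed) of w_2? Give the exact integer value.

474

B = A + 4I has rows (7, 3, 5); (3, 4, 7); (5, 7, 7)
w1 = Bv₀ = (26, 29, 40)
w2 = Bw1 = (469, 474, 613)
Requested component of w2: 474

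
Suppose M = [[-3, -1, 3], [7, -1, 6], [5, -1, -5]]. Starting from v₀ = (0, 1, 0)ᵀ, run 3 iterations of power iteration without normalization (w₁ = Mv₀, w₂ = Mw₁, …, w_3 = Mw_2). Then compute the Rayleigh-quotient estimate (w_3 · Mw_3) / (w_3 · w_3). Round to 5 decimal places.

2.92990

w1 = Mv₀ = ((-3)·0 + (-1)·1 + 3·0; 7·0 + (-1)·1 + 6·0; 5·0 + (-1)·1 + (-5)·0) = (-1, -1, -1)
w2 = Mw1 = ((-3)·(-1) + (-1)·(-1) + 3·(-1); 7·(-1) + (-1)·(-1) + 6·(-1); 5·(-1) + (-1)·(-1) + (-5)·(-1)) = (1, -12, 1)
w3 = Mw2 = (12, 25, 12)
Mw3 = (-25, 131, -25)
w3·Mw3 = 12·(-25) + 25·131 + 12·(-25) = 2675; w3·w3 = 12·12 + 25·25 + 12·12 = 913
λ ≈ 2675/913 = 2.92990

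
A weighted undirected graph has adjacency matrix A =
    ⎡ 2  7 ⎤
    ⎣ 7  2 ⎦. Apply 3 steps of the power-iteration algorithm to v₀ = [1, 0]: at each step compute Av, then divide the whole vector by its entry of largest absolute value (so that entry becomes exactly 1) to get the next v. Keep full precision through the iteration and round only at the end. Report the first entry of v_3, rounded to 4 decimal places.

Av0 = (2.00000, 7.00000); divide by 7.00000 → v1 = (0.28571, 1.00000)
Av1 = (7.57143, 4.00000); divide by 7.57143 → v2 = (1.00000, 0.52830)
Av2 = (5.69811, 8.05660); divide by 8.05660 → v3 = (0.70726, 1.00000)
Requested entry of v3: 302/427 = 0.7073

0.7073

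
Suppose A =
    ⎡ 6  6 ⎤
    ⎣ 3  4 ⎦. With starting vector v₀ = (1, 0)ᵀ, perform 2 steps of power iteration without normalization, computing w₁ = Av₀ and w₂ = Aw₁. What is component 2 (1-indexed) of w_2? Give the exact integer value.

30

w1 = Av₀ = (6·1 + 6·0; 3·1 + 4·0) = (6, 3)
w2 = Aw1 = (6·6 + 6·3; 3·6 + 4·3) = (54, 30)
The requested component of w2 is 30.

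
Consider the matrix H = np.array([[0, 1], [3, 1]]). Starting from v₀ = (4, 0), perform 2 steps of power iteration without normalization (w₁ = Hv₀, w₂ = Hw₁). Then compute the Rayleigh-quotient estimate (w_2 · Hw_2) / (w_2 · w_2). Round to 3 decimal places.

w1 = Hv₀ = (0·4 + 1·0; 3·4 + 1·0) = (0, 12)
w2 = Hw1 = (0·0 + 1·12; 3·0 + 1·12) = (12, 12)
Hw2 = (12, 48)
w2·Hw2 = 12·12 + 12·48 = 720; w2·w2 = 12·12 + 12·12 = 288
λ ≈ 720/288 = 2.500

λ ≈ 2.500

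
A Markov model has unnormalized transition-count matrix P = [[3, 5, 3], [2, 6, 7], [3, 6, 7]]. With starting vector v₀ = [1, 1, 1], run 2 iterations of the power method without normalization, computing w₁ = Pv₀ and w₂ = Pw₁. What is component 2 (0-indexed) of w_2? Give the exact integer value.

235

w1 = Pv₀ = (11, 15, 16)
w2 = Pw1 = (156, 224, 235)
The requested component of w2 is 235.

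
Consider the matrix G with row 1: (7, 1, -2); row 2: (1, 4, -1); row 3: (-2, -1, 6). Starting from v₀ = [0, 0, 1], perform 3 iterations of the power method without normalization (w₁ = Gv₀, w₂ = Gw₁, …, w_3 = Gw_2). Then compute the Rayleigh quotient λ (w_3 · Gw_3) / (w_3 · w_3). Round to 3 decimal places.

λ ≈ 8.852

w1 = Gv₀ = (7·0 + 1·0 + (-2)·1; 1·0 + 4·0 + (-1)·1; (-2)·0 + (-1)·0 + 6·1) = (-2, -1, 6)
w2 = Gw1 = (7·(-2) + 1·(-1) + (-2)·6; 1·(-2) + 4·(-1) + (-1)·6; (-2)·(-2) + (-1)·(-1) + 6·6) = (-27, -12, 41)
w3 = Gw2 = (-283, -116, 312)
Gw3 = (-2721, -1059, 2554)
w3·Gw3 = (-283)·(-2721) + (-116)·(-1059) + 312·2554 = 1689735; w3·w3 = (-283)·(-283) + (-116)·(-116) + 312·312 = 190889
λ ≈ 1689735/190889 = 8.852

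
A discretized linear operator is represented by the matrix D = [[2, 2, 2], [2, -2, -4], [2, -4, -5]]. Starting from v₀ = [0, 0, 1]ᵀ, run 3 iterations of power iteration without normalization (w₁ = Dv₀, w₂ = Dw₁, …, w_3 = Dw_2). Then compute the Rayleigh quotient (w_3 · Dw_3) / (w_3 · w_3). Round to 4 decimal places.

w1 = Dv₀ = (2·0 + 2·0 + 2·1; 2·0 + (-2)·0 + (-4)·1; 2·0 + (-4)·0 + (-5)·1) = (2, -4, -5)
w2 = Dw1 = (2·2 + 2·(-4) + 2·(-5); 2·2 + (-2)·(-4) + (-4)·(-5); 2·2 + (-4)·(-4) + (-5)·(-5)) = (-14, 32, 45)
w3 = Dw2 = (126, -272, -381)
Dw3 = (-1054, 2320, 3245)
w3·Dw3 = 126·(-1054) + (-272)·2320 + (-381)·3245 = -2000189; w3·w3 = 126·126 + (-272)·(-272) + (-381)·(-381) = 235021
λ ≈ -2000189/235021 = -8.5107

λ ≈ -8.5107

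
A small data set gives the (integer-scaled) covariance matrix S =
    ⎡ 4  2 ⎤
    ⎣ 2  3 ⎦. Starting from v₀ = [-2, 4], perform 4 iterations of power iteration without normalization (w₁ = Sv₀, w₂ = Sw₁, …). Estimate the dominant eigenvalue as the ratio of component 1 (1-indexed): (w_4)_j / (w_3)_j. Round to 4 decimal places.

w1 = Sv₀ = (0, 8)
w2 = Sw1 = (16, 24)
w3 = Sw2 = (112, 104)
w4 = Sw3 = (656, 536)
Ratio at component: 656 / 112 = 5.8571

λ ≈ 5.8571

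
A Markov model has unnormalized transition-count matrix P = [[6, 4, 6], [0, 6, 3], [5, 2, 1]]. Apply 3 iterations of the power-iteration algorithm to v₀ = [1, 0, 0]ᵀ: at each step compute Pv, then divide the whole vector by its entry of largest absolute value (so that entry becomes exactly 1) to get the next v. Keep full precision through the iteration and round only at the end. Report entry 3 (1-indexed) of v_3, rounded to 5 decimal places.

Pv0 = (6.000000, 0.000000, 5.000000); divide by 6.000000 → v1 = (1.000000, 0.000000, 0.833333)
Pv1 = (11.000000, 2.500000, 5.833333); divide by 11.000000 → v2 = (1.000000, 0.227273, 0.530303)
Pv2 = (10.090909, 2.954545, 5.984848); divide by 10.090909 → v3 = (1.000000, 0.292793, 0.593093)
Requested entry of v3: 395/666 = 0.59309

0.59309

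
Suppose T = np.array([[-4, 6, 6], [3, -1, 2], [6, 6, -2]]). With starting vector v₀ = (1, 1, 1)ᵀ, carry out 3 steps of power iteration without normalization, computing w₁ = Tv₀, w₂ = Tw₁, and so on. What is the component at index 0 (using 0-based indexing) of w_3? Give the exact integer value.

w1 = Tv₀ = ((-4)·1 + 6·1 + 6·1; 3·1 + (-1)·1 + 2·1; 6·1 + 6·1 + (-2)·1) = (8, 4, 10)
w2 = Tw1 = ((-4)·8 + 6·4 + 6·10; 3·8 + (-1)·4 + 2·10; 6·8 + 6·4 + (-2)·10) = (52, 40, 52)
w3 = Tw2 = (344, 220, 448)
The requested component of w3 is 344.

344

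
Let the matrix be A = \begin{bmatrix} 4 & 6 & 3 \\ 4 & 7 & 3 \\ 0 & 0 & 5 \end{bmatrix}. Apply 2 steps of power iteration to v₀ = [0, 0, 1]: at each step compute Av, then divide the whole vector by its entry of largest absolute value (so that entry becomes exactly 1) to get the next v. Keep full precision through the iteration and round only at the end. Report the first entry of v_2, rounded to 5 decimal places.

Av0 = (3.000000, 3.000000, 5.000000); divide by 5.000000 → v1 = (0.600000, 0.600000, 1.000000)
Av1 = (9.000000, 9.600000, 5.000000); divide by 9.600000 → v2 = (0.937500, 1.000000, 0.520833)
Requested entry of v2: 45/48 = 0.93750

0.93750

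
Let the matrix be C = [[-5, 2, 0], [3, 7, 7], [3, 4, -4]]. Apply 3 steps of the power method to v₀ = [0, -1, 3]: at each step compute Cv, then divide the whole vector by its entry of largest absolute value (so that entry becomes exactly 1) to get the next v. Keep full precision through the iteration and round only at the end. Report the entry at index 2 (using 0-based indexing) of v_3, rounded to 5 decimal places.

-0.54663

Cv0 = (-2.000000, 14.000000, -16.000000); divide by -16.000000 → v1 = (0.125000, -0.875000, 1.000000)
Cv1 = (-2.375000, 1.250000, -7.125000); divide by -7.125000 → v2 = (0.333333, -0.175439, 1.000000)
Cv2 = (-2.017544, 6.771930, -3.701754); divide by 6.771930 → v3 = (-0.297927, 1.000000, -0.546632)
Requested entry of v3: -422/772 = -0.54663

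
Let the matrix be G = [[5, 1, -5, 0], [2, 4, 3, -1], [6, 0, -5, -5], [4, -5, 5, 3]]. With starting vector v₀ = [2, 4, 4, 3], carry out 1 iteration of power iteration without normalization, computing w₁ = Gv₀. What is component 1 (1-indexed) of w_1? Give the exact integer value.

-6

w1 = Gv₀ = (5·2 + 1·4 + (-5)·4 + 0·3; 2·2 + 4·4 + 3·4 + (-1)·3; 6·2 + 0·4 + (-5)·4 + (-5)·3; 4·2 + (-5)·4 + 5·4 + 3·3) = (-6, 29, -23, 17)
The requested component of w1 is -6.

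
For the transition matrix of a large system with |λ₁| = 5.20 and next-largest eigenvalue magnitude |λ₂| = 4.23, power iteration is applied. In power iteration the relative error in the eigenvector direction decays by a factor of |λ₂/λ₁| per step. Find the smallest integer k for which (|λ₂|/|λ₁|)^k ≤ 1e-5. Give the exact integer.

|λ₂/λ₁| = 4.23/5.20 = 0.81346
Need k ≥ ln(1e-5) / ln(0.81346) = -11.5129 / -0.2065 ≈ 55.764
Smallest integer k satisfying the bound: 56

56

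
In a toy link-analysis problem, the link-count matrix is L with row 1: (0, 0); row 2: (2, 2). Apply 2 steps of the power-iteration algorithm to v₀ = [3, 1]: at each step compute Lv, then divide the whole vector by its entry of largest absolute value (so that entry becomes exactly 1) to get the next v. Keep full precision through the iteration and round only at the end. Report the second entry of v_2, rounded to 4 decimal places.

Lv0 = (0.00000, 8.00000); divide by 8.00000 → v1 = (0.00000, 1.00000)
Lv1 = (0.00000, 2.00000); divide by 2.00000 → v2 = (0.00000, 1.00000)
Requested entry of v2: 16/16 = 1.0000

1.0000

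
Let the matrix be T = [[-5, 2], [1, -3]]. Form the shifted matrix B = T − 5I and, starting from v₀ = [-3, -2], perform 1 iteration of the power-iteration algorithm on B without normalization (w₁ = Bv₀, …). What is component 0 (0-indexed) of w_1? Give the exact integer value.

26

B = T − 5I has rows (-10, 2); (1, -8)
w1 = Bv₀ = ((-10)·(-3) + 2·(-2); 1·(-3) + (-8)·(-2)) = (26, 13)
Requested component of w1: 26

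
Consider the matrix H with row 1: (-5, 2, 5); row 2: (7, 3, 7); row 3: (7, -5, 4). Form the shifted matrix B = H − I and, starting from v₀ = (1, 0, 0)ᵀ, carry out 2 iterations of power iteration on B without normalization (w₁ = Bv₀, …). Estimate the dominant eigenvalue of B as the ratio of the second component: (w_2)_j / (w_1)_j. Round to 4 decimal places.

3.0000

B = H − I has rows (-6, 2, 5); (7, 2, 7); (7, -5, 3)
w1 = Bv₀ = (-6, 7, 7)
w2 = Bw1 = (85, 21, -56)
Ratio: 21/7 = 3.0000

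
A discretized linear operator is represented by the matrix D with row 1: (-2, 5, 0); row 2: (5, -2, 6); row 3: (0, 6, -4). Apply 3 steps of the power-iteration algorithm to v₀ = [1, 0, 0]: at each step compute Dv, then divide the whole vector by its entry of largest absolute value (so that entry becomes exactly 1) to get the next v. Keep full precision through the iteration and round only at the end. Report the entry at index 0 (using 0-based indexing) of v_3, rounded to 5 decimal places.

Dv0 = (-2.000000, 5.000000, 0.000000); divide by 5.000000 → v1 = (-0.400000, 1.000000, 0.000000)
Dv1 = (5.800000, -4.000000, 6.000000); divide by 6.000000 → v2 = (0.966667, -0.666667, 1.000000)
Dv2 = (-5.266667, 12.166667, -8.000000); divide by 12.166667 → v3 = (-0.432877, 1.000000, -0.657534)
Requested entry of v3: -158/365 = -0.43288

-0.43288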